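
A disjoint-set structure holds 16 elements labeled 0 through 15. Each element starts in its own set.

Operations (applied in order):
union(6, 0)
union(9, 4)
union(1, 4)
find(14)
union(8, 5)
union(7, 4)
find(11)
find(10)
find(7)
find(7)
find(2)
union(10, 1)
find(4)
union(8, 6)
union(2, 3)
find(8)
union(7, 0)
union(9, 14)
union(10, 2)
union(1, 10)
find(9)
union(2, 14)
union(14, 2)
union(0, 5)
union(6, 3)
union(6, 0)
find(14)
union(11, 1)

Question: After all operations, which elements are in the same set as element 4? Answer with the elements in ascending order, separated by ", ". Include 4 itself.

Answer: 0, 1, 2, 3, 4, 5, 6, 7, 8, 9, 10, 11, 14

Derivation:
Step 1: union(6, 0) -> merged; set of 6 now {0, 6}
Step 2: union(9, 4) -> merged; set of 9 now {4, 9}
Step 3: union(1, 4) -> merged; set of 1 now {1, 4, 9}
Step 4: find(14) -> no change; set of 14 is {14}
Step 5: union(8, 5) -> merged; set of 8 now {5, 8}
Step 6: union(7, 4) -> merged; set of 7 now {1, 4, 7, 9}
Step 7: find(11) -> no change; set of 11 is {11}
Step 8: find(10) -> no change; set of 10 is {10}
Step 9: find(7) -> no change; set of 7 is {1, 4, 7, 9}
Step 10: find(7) -> no change; set of 7 is {1, 4, 7, 9}
Step 11: find(2) -> no change; set of 2 is {2}
Step 12: union(10, 1) -> merged; set of 10 now {1, 4, 7, 9, 10}
Step 13: find(4) -> no change; set of 4 is {1, 4, 7, 9, 10}
Step 14: union(8, 6) -> merged; set of 8 now {0, 5, 6, 8}
Step 15: union(2, 3) -> merged; set of 2 now {2, 3}
Step 16: find(8) -> no change; set of 8 is {0, 5, 6, 8}
Step 17: union(7, 0) -> merged; set of 7 now {0, 1, 4, 5, 6, 7, 8, 9, 10}
Step 18: union(9, 14) -> merged; set of 9 now {0, 1, 4, 5, 6, 7, 8, 9, 10, 14}
Step 19: union(10, 2) -> merged; set of 10 now {0, 1, 2, 3, 4, 5, 6, 7, 8, 9, 10, 14}
Step 20: union(1, 10) -> already same set; set of 1 now {0, 1, 2, 3, 4, 5, 6, 7, 8, 9, 10, 14}
Step 21: find(9) -> no change; set of 9 is {0, 1, 2, 3, 4, 5, 6, 7, 8, 9, 10, 14}
Step 22: union(2, 14) -> already same set; set of 2 now {0, 1, 2, 3, 4, 5, 6, 7, 8, 9, 10, 14}
Step 23: union(14, 2) -> already same set; set of 14 now {0, 1, 2, 3, 4, 5, 6, 7, 8, 9, 10, 14}
Step 24: union(0, 5) -> already same set; set of 0 now {0, 1, 2, 3, 4, 5, 6, 7, 8, 9, 10, 14}
Step 25: union(6, 3) -> already same set; set of 6 now {0, 1, 2, 3, 4, 5, 6, 7, 8, 9, 10, 14}
Step 26: union(6, 0) -> already same set; set of 6 now {0, 1, 2, 3, 4, 5, 6, 7, 8, 9, 10, 14}
Step 27: find(14) -> no change; set of 14 is {0, 1, 2, 3, 4, 5, 6, 7, 8, 9, 10, 14}
Step 28: union(11, 1) -> merged; set of 11 now {0, 1, 2, 3, 4, 5, 6, 7, 8, 9, 10, 11, 14}
Component of 4: {0, 1, 2, 3, 4, 5, 6, 7, 8, 9, 10, 11, 14}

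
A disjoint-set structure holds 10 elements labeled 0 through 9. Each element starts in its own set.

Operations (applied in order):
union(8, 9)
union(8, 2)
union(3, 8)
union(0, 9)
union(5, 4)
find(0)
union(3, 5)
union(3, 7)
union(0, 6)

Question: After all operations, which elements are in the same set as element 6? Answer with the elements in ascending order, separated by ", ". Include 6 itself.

Step 1: union(8, 9) -> merged; set of 8 now {8, 9}
Step 2: union(8, 2) -> merged; set of 8 now {2, 8, 9}
Step 3: union(3, 8) -> merged; set of 3 now {2, 3, 8, 9}
Step 4: union(0, 9) -> merged; set of 0 now {0, 2, 3, 8, 9}
Step 5: union(5, 4) -> merged; set of 5 now {4, 5}
Step 6: find(0) -> no change; set of 0 is {0, 2, 3, 8, 9}
Step 7: union(3, 5) -> merged; set of 3 now {0, 2, 3, 4, 5, 8, 9}
Step 8: union(3, 7) -> merged; set of 3 now {0, 2, 3, 4, 5, 7, 8, 9}
Step 9: union(0, 6) -> merged; set of 0 now {0, 2, 3, 4, 5, 6, 7, 8, 9}
Component of 6: {0, 2, 3, 4, 5, 6, 7, 8, 9}

Answer: 0, 2, 3, 4, 5, 6, 7, 8, 9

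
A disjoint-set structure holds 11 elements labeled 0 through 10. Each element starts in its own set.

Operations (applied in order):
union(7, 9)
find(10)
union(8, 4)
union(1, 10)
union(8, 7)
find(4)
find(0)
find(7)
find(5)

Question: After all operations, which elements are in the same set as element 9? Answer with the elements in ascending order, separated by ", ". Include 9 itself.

Step 1: union(7, 9) -> merged; set of 7 now {7, 9}
Step 2: find(10) -> no change; set of 10 is {10}
Step 3: union(8, 4) -> merged; set of 8 now {4, 8}
Step 4: union(1, 10) -> merged; set of 1 now {1, 10}
Step 5: union(8, 7) -> merged; set of 8 now {4, 7, 8, 9}
Step 6: find(4) -> no change; set of 4 is {4, 7, 8, 9}
Step 7: find(0) -> no change; set of 0 is {0}
Step 8: find(7) -> no change; set of 7 is {4, 7, 8, 9}
Step 9: find(5) -> no change; set of 5 is {5}
Component of 9: {4, 7, 8, 9}

Answer: 4, 7, 8, 9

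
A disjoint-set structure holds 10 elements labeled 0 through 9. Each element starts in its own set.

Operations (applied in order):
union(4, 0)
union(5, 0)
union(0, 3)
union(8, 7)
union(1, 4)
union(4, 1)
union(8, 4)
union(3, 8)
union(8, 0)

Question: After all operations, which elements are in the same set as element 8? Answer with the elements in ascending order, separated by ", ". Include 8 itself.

Answer: 0, 1, 3, 4, 5, 7, 8

Derivation:
Step 1: union(4, 0) -> merged; set of 4 now {0, 4}
Step 2: union(5, 0) -> merged; set of 5 now {0, 4, 5}
Step 3: union(0, 3) -> merged; set of 0 now {0, 3, 4, 5}
Step 4: union(8, 7) -> merged; set of 8 now {7, 8}
Step 5: union(1, 4) -> merged; set of 1 now {0, 1, 3, 4, 5}
Step 6: union(4, 1) -> already same set; set of 4 now {0, 1, 3, 4, 5}
Step 7: union(8, 4) -> merged; set of 8 now {0, 1, 3, 4, 5, 7, 8}
Step 8: union(3, 8) -> already same set; set of 3 now {0, 1, 3, 4, 5, 7, 8}
Step 9: union(8, 0) -> already same set; set of 8 now {0, 1, 3, 4, 5, 7, 8}
Component of 8: {0, 1, 3, 4, 5, 7, 8}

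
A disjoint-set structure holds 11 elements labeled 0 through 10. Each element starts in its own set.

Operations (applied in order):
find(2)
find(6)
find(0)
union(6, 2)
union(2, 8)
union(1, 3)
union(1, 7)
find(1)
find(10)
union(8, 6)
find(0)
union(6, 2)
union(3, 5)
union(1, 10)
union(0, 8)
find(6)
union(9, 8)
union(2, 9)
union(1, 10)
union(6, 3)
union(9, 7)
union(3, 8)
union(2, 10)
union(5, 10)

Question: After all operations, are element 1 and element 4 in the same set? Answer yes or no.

Step 1: find(2) -> no change; set of 2 is {2}
Step 2: find(6) -> no change; set of 6 is {6}
Step 3: find(0) -> no change; set of 0 is {0}
Step 4: union(6, 2) -> merged; set of 6 now {2, 6}
Step 5: union(2, 8) -> merged; set of 2 now {2, 6, 8}
Step 6: union(1, 3) -> merged; set of 1 now {1, 3}
Step 7: union(1, 7) -> merged; set of 1 now {1, 3, 7}
Step 8: find(1) -> no change; set of 1 is {1, 3, 7}
Step 9: find(10) -> no change; set of 10 is {10}
Step 10: union(8, 6) -> already same set; set of 8 now {2, 6, 8}
Step 11: find(0) -> no change; set of 0 is {0}
Step 12: union(6, 2) -> already same set; set of 6 now {2, 6, 8}
Step 13: union(3, 5) -> merged; set of 3 now {1, 3, 5, 7}
Step 14: union(1, 10) -> merged; set of 1 now {1, 3, 5, 7, 10}
Step 15: union(0, 8) -> merged; set of 0 now {0, 2, 6, 8}
Step 16: find(6) -> no change; set of 6 is {0, 2, 6, 8}
Step 17: union(9, 8) -> merged; set of 9 now {0, 2, 6, 8, 9}
Step 18: union(2, 9) -> already same set; set of 2 now {0, 2, 6, 8, 9}
Step 19: union(1, 10) -> already same set; set of 1 now {1, 3, 5, 7, 10}
Step 20: union(6, 3) -> merged; set of 6 now {0, 1, 2, 3, 5, 6, 7, 8, 9, 10}
Step 21: union(9, 7) -> already same set; set of 9 now {0, 1, 2, 3, 5, 6, 7, 8, 9, 10}
Step 22: union(3, 8) -> already same set; set of 3 now {0, 1, 2, 3, 5, 6, 7, 8, 9, 10}
Step 23: union(2, 10) -> already same set; set of 2 now {0, 1, 2, 3, 5, 6, 7, 8, 9, 10}
Step 24: union(5, 10) -> already same set; set of 5 now {0, 1, 2, 3, 5, 6, 7, 8, 9, 10}
Set of 1: {0, 1, 2, 3, 5, 6, 7, 8, 9, 10}; 4 is not a member.

Answer: no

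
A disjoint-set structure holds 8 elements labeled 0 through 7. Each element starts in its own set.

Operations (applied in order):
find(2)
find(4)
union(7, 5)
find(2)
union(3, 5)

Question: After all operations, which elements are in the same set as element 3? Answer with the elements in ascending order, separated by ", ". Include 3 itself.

Answer: 3, 5, 7

Derivation:
Step 1: find(2) -> no change; set of 2 is {2}
Step 2: find(4) -> no change; set of 4 is {4}
Step 3: union(7, 5) -> merged; set of 7 now {5, 7}
Step 4: find(2) -> no change; set of 2 is {2}
Step 5: union(3, 5) -> merged; set of 3 now {3, 5, 7}
Component of 3: {3, 5, 7}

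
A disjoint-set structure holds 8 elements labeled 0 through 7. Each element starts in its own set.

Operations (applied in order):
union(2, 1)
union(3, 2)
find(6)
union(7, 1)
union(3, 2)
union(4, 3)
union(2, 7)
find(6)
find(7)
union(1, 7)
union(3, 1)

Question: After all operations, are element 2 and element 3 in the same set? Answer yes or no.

Step 1: union(2, 1) -> merged; set of 2 now {1, 2}
Step 2: union(3, 2) -> merged; set of 3 now {1, 2, 3}
Step 3: find(6) -> no change; set of 6 is {6}
Step 4: union(7, 1) -> merged; set of 7 now {1, 2, 3, 7}
Step 5: union(3, 2) -> already same set; set of 3 now {1, 2, 3, 7}
Step 6: union(4, 3) -> merged; set of 4 now {1, 2, 3, 4, 7}
Step 7: union(2, 7) -> already same set; set of 2 now {1, 2, 3, 4, 7}
Step 8: find(6) -> no change; set of 6 is {6}
Step 9: find(7) -> no change; set of 7 is {1, 2, 3, 4, 7}
Step 10: union(1, 7) -> already same set; set of 1 now {1, 2, 3, 4, 7}
Step 11: union(3, 1) -> already same set; set of 3 now {1, 2, 3, 4, 7}
Set of 2: {1, 2, 3, 4, 7}; 3 is a member.

Answer: yes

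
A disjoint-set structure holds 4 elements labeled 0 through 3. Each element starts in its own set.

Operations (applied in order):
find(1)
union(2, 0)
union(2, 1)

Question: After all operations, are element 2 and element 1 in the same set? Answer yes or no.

Step 1: find(1) -> no change; set of 1 is {1}
Step 2: union(2, 0) -> merged; set of 2 now {0, 2}
Step 3: union(2, 1) -> merged; set of 2 now {0, 1, 2}
Set of 2: {0, 1, 2}; 1 is a member.

Answer: yes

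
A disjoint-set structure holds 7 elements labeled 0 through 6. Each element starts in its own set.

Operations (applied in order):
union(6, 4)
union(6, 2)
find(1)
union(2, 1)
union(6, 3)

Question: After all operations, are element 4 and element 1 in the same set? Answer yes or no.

Answer: yes

Derivation:
Step 1: union(6, 4) -> merged; set of 6 now {4, 6}
Step 2: union(6, 2) -> merged; set of 6 now {2, 4, 6}
Step 3: find(1) -> no change; set of 1 is {1}
Step 4: union(2, 1) -> merged; set of 2 now {1, 2, 4, 6}
Step 5: union(6, 3) -> merged; set of 6 now {1, 2, 3, 4, 6}
Set of 4: {1, 2, 3, 4, 6}; 1 is a member.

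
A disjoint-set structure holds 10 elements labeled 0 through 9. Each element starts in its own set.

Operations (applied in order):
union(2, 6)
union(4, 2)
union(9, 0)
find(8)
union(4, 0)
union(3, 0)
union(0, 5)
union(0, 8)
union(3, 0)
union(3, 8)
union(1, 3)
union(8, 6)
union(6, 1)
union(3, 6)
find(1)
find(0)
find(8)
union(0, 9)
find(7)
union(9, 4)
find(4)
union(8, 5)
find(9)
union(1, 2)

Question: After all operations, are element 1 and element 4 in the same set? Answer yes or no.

Step 1: union(2, 6) -> merged; set of 2 now {2, 6}
Step 2: union(4, 2) -> merged; set of 4 now {2, 4, 6}
Step 3: union(9, 0) -> merged; set of 9 now {0, 9}
Step 4: find(8) -> no change; set of 8 is {8}
Step 5: union(4, 0) -> merged; set of 4 now {0, 2, 4, 6, 9}
Step 6: union(3, 0) -> merged; set of 3 now {0, 2, 3, 4, 6, 9}
Step 7: union(0, 5) -> merged; set of 0 now {0, 2, 3, 4, 5, 6, 9}
Step 8: union(0, 8) -> merged; set of 0 now {0, 2, 3, 4, 5, 6, 8, 9}
Step 9: union(3, 0) -> already same set; set of 3 now {0, 2, 3, 4, 5, 6, 8, 9}
Step 10: union(3, 8) -> already same set; set of 3 now {0, 2, 3, 4, 5, 6, 8, 9}
Step 11: union(1, 3) -> merged; set of 1 now {0, 1, 2, 3, 4, 5, 6, 8, 9}
Step 12: union(8, 6) -> already same set; set of 8 now {0, 1, 2, 3, 4, 5, 6, 8, 9}
Step 13: union(6, 1) -> already same set; set of 6 now {0, 1, 2, 3, 4, 5, 6, 8, 9}
Step 14: union(3, 6) -> already same set; set of 3 now {0, 1, 2, 3, 4, 5, 6, 8, 9}
Step 15: find(1) -> no change; set of 1 is {0, 1, 2, 3, 4, 5, 6, 8, 9}
Step 16: find(0) -> no change; set of 0 is {0, 1, 2, 3, 4, 5, 6, 8, 9}
Step 17: find(8) -> no change; set of 8 is {0, 1, 2, 3, 4, 5, 6, 8, 9}
Step 18: union(0, 9) -> already same set; set of 0 now {0, 1, 2, 3, 4, 5, 6, 8, 9}
Step 19: find(7) -> no change; set of 7 is {7}
Step 20: union(9, 4) -> already same set; set of 9 now {0, 1, 2, 3, 4, 5, 6, 8, 9}
Step 21: find(4) -> no change; set of 4 is {0, 1, 2, 3, 4, 5, 6, 8, 9}
Step 22: union(8, 5) -> already same set; set of 8 now {0, 1, 2, 3, 4, 5, 6, 8, 9}
Step 23: find(9) -> no change; set of 9 is {0, 1, 2, 3, 4, 5, 6, 8, 9}
Step 24: union(1, 2) -> already same set; set of 1 now {0, 1, 2, 3, 4, 5, 6, 8, 9}
Set of 1: {0, 1, 2, 3, 4, 5, 6, 8, 9}; 4 is a member.

Answer: yes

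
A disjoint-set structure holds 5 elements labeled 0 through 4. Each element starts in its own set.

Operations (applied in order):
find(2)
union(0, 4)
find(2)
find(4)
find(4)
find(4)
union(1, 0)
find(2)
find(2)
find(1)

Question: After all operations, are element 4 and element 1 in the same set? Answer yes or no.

Step 1: find(2) -> no change; set of 2 is {2}
Step 2: union(0, 4) -> merged; set of 0 now {0, 4}
Step 3: find(2) -> no change; set of 2 is {2}
Step 4: find(4) -> no change; set of 4 is {0, 4}
Step 5: find(4) -> no change; set of 4 is {0, 4}
Step 6: find(4) -> no change; set of 4 is {0, 4}
Step 7: union(1, 0) -> merged; set of 1 now {0, 1, 4}
Step 8: find(2) -> no change; set of 2 is {2}
Step 9: find(2) -> no change; set of 2 is {2}
Step 10: find(1) -> no change; set of 1 is {0, 1, 4}
Set of 4: {0, 1, 4}; 1 is a member.

Answer: yes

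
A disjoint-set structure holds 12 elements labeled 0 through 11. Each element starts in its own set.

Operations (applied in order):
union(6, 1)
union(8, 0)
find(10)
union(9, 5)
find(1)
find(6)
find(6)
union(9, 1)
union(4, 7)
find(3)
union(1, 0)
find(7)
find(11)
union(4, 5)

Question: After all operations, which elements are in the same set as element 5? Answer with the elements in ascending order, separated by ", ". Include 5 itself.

Answer: 0, 1, 4, 5, 6, 7, 8, 9

Derivation:
Step 1: union(6, 1) -> merged; set of 6 now {1, 6}
Step 2: union(8, 0) -> merged; set of 8 now {0, 8}
Step 3: find(10) -> no change; set of 10 is {10}
Step 4: union(9, 5) -> merged; set of 9 now {5, 9}
Step 5: find(1) -> no change; set of 1 is {1, 6}
Step 6: find(6) -> no change; set of 6 is {1, 6}
Step 7: find(6) -> no change; set of 6 is {1, 6}
Step 8: union(9, 1) -> merged; set of 9 now {1, 5, 6, 9}
Step 9: union(4, 7) -> merged; set of 4 now {4, 7}
Step 10: find(3) -> no change; set of 3 is {3}
Step 11: union(1, 0) -> merged; set of 1 now {0, 1, 5, 6, 8, 9}
Step 12: find(7) -> no change; set of 7 is {4, 7}
Step 13: find(11) -> no change; set of 11 is {11}
Step 14: union(4, 5) -> merged; set of 4 now {0, 1, 4, 5, 6, 7, 8, 9}
Component of 5: {0, 1, 4, 5, 6, 7, 8, 9}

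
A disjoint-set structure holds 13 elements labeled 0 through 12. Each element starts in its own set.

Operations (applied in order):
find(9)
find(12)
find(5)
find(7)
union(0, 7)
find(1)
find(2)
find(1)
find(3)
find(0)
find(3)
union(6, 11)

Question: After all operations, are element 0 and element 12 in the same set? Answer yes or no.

Step 1: find(9) -> no change; set of 9 is {9}
Step 2: find(12) -> no change; set of 12 is {12}
Step 3: find(5) -> no change; set of 5 is {5}
Step 4: find(7) -> no change; set of 7 is {7}
Step 5: union(0, 7) -> merged; set of 0 now {0, 7}
Step 6: find(1) -> no change; set of 1 is {1}
Step 7: find(2) -> no change; set of 2 is {2}
Step 8: find(1) -> no change; set of 1 is {1}
Step 9: find(3) -> no change; set of 3 is {3}
Step 10: find(0) -> no change; set of 0 is {0, 7}
Step 11: find(3) -> no change; set of 3 is {3}
Step 12: union(6, 11) -> merged; set of 6 now {6, 11}
Set of 0: {0, 7}; 12 is not a member.

Answer: no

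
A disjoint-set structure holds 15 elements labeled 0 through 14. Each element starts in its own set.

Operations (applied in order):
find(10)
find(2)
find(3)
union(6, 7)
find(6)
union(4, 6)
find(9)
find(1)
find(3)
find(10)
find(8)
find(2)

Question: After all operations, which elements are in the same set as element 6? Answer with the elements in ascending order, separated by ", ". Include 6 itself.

Answer: 4, 6, 7

Derivation:
Step 1: find(10) -> no change; set of 10 is {10}
Step 2: find(2) -> no change; set of 2 is {2}
Step 3: find(3) -> no change; set of 3 is {3}
Step 4: union(6, 7) -> merged; set of 6 now {6, 7}
Step 5: find(6) -> no change; set of 6 is {6, 7}
Step 6: union(4, 6) -> merged; set of 4 now {4, 6, 7}
Step 7: find(9) -> no change; set of 9 is {9}
Step 8: find(1) -> no change; set of 1 is {1}
Step 9: find(3) -> no change; set of 3 is {3}
Step 10: find(10) -> no change; set of 10 is {10}
Step 11: find(8) -> no change; set of 8 is {8}
Step 12: find(2) -> no change; set of 2 is {2}
Component of 6: {4, 6, 7}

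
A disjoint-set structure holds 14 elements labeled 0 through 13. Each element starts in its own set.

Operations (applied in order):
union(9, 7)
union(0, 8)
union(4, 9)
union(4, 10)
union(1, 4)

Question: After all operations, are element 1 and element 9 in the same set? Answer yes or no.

Answer: yes

Derivation:
Step 1: union(9, 7) -> merged; set of 9 now {7, 9}
Step 2: union(0, 8) -> merged; set of 0 now {0, 8}
Step 3: union(4, 9) -> merged; set of 4 now {4, 7, 9}
Step 4: union(4, 10) -> merged; set of 4 now {4, 7, 9, 10}
Step 5: union(1, 4) -> merged; set of 1 now {1, 4, 7, 9, 10}
Set of 1: {1, 4, 7, 9, 10}; 9 is a member.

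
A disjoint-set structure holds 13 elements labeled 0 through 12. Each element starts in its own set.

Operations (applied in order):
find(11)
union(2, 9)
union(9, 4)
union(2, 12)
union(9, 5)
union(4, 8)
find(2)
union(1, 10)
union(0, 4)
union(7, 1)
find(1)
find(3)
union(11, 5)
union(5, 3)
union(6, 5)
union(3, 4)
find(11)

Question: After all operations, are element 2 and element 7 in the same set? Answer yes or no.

Answer: no

Derivation:
Step 1: find(11) -> no change; set of 11 is {11}
Step 2: union(2, 9) -> merged; set of 2 now {2, 9}
Step 3: union(9, 4) -> merged; set of 9 now {2, 4, 9}
Step 4: union(2, 12) -> merged; set of 2 now {2, 4, 9, 12}
Step 5: union(9, 5) -> merged; set of 9 now {2, 4, 5, 9, 12}
Step 6: union(4, 8) -> merged; set of 4 now {2, 4, 5, 8, 9, 12}
Step 7: find(2) -> no change; set of 2 is {2, 4, 5, 8, 9, 12}
Step 8: union(1, 10) -> merged; set of 1 now {1, 10}
Step 9: union(0, 4) -> merged; set of 0 now {0, 2, 4, 5, 8, 9, 12}
Step 10: union(7, 1) -> merged; set of 7 now {1, 7, 10}
Step 11: find(1) -> no change; set of 1 is {1, 7, 10}
Step 12: find(3) -> no change; set of 3 is {3}
Step 13: union(11, 5) -> merged; set of 11 now {0, 2, 4, 5, 8, 9, 11, 12}
Step 14: union(5, 3) -> merged; set of 5 now {0, 2, 3, 4, 5, 8, 9, 11, 12}
Step 15: union(6, 5) -> merged; set of 6 now {0, 2, 3, 4, 5, 6, 8, 9, 11, 12}
Step 16: union(3, 4) -> already same set; set of 3 now {0, 2, 3, 4, 5, 6, 8, 9, 11, 12}
Step 17: find(11) -> no change; set of 11 is {0, 2, 3, 4, 5, 6, 8, 9, 11, 12}
Set of 2: {0, 2, 3, 4, 5, 6, 8, 9, 11, 12}; 7 is not a member.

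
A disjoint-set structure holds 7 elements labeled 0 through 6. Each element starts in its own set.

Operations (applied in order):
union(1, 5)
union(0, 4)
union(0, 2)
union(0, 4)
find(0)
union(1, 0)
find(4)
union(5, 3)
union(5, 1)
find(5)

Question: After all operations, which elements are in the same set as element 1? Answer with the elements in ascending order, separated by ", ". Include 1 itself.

Answer: 0, 1, 2, 3, 4, 5

Derivation:
Step 1: union(1, 5) -> merged; set of 1 now {1, 5}
Step 2: union(0, 4) -> merged; set of 0 now {0, 4}
Step 3: union(0, 2) -> merged; set of 0 now {0, 2, 4}
Step 4: union(0, 4) -> already same set; set of 0 now {0, 2, 4}
Step 5: find(0) -> no change; set of 0 is {0, 2, 4}
Step 6: union(1, 0) -> merged; set of 1 now {0, 1, 2, 4, 5}
Step 7: find(4) -> no change; set of 4 is {0, 1, 2, 4, 5}
Step 8: union(5, 3) -> merged; set of 5 now {0, 1, 2, 3, 4, 5}
Step 9: union(5, 1) -> already same set; set of 5 now {0, 1, 2, 3, 4, 5}
Step 10: find(5) -> no change; set of 5 is {0, 1, 2, 3, 4, 5}
Component of 1: {0, 1, 2, 3, 4, 5}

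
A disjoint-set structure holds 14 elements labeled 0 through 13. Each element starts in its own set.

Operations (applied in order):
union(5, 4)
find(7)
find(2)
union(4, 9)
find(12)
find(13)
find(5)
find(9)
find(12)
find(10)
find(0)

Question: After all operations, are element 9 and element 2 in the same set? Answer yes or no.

Answer: no

Derivation:
Step 1: union(5, 4) -> merged; set of 5 now {4, 5}
Step 2: find(7) -> no change; set of 7 is {7}
Step 3: find(2) -> no change; set of 2 is {2}
Step 4: union(4, 9) -> merged; set of 4 now {4, 5, 9}
Step 5: find(12) -> no change; set of 12 is {12}
Step 6: find(13) -> no change; set of 13 is {13}
Step 7: find(5) -> no change; set of 5 is {4, 5, 9}
Step 8: find(9) -> no change; set of 9 is {4, 5, 9}
Step 9: find(12) -> no change; set of 12 is {12}
Step 10: find(10) -> no change; set of 10 is {10}
Step 11: find(0) -> no change; set of 0 is {0}
Set of 9: {4, 5, 9}; 2 is not a member.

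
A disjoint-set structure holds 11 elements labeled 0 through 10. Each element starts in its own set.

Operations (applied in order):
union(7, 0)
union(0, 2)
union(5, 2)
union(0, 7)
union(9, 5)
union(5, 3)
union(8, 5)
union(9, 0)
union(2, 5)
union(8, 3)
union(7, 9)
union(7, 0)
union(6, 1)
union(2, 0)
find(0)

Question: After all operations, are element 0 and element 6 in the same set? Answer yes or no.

Answer: no

Derivation:
Step 1: union(7, 0) -> merged; set of 7 now {0, 7}
Step 2: union(0, 2) -> merged; set of 0 now {0, 2, 7}
Step 3: union(5, 2) -> merged; set of 5 now {0, 2, 5, 7}
Step 4: union(0, 7) -> already same set; set of 0 now {0, 2, 5, 7}
Step 5: union(9, 5) -> merged; set of 9 now {0, 2, 5, 7, 9}
Step 6: union(5, 3) -> merged; set of 5 now {0, 2, 3, 5, 7, 9}
Step 7: union(8, 5) -> merged; set of 8 now {0, 2, 3, 5, 7, 8, 9}
Step 8: union(9, 0) -> already same set; set of 9 now {0, 2, 3, 5, 7, 8, 9}
Step 9: union(2, 5) -> already same set; set of 2 now {0, 2, 3, 5, 7, 8, 9}
Step 10: union(8, 3) -> already same set; set of 8 now {0, 2, 3, 5, 7, 8, 9}
Step 11: union(7, 9) -> already same set; set of 7 now {0, 2, 3, 5, 7, 8, 9}
Step 12: union(7, 0) -> already same set; set of 7 now {0, 2, 3, 5, 7, 8, 9}
Step 13: union(6, 1) -> merged; set of 6 now {1, 6}
Step 14: union(2, 0) -> already same set; set of 2 now {0, 2, 3, 5, 7, 8, 9}
Step 15: find(0) -> no change; set of 0 is {0, 2, 3, 5, 7, 8, 9}
Set of 0: {0, 2, 3, 5, 7, 8, 9}; 6 is not a member.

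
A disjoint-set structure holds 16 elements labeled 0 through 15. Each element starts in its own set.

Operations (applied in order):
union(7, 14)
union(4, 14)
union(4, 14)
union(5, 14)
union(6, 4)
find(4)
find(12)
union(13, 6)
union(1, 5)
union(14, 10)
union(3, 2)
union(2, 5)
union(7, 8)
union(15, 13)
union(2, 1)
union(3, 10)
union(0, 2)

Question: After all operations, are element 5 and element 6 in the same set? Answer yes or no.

Answer: yes

Derivation:
Step 1: union(7, 14) -> merged; set of 7 now {7, 14}
Step 2: union(4, 14) -> merged; set of 4 now {4, 7, 14}
Step 3: union(4, 14) -> already same set; set of 4 now {4, 7, 14}
Step 4: union(5, 14) -> merged; set of 5 now {4, 5, 7, 14}
Step 5: union(6, 4) -> merged; set of 6 now {4, 5, 6, 7, 14}
Step 6: find(4) -> no change; set of 4 is {4, 5, 6, 7, 14}
Step 7: find(12) -> no change; set of 12 is {12}
Step 8: union(13, 6) -> merged; set of 13 now {4, 5, 6, 7, 13, 14}
Step 9: union(1, 5) -> merged; set of 1 now {1, 4, 5, 6, 7, 13, 14}
Step 10: union(14, 10) -> merged; set of 14 now {1, 4, 5, 6, 7, 10, 13, 14}
Step 11: union(3, 2) -> merged; set of 3 now {2, 3}
Step 12: union(2, 5) -> merged; set of 2 now {1, 2, 3, 4, 5, 6, 7, 10, 13, 14}
Step 13: union(7, 8) -> merged; set of 7 now {1, 2, 3, 4, 5, 6, 7, 8, 10, 13, 14}
Step 14: union(15, 13) -> merged; set of 15 now {1, 2, 3, 4, 5, 6, 7, 8, 10, 13, 14, 15}
Step 15: union(2, 1) -> already same set; set of 2 now {1, 2, 3, 4, 5, 6, 7, 8, 10, 13, 14, 15}
Step 16: union(3, 10) -> already same set; set of 3 now {1, 2, 3, 4, 5, 6, 7, 8, 10, 13, 14, 15}
Step 17: union(0, 2) -> merged; set of 0 now {0, 1, 2, 3, 4, 5, 6, 7, 8, 10, 13, 14, 15}
Set of 5: {0, 1, 2, 3, 4, 5, 6, 7, 8, 10, 13, 14, 15}; 6 is a member.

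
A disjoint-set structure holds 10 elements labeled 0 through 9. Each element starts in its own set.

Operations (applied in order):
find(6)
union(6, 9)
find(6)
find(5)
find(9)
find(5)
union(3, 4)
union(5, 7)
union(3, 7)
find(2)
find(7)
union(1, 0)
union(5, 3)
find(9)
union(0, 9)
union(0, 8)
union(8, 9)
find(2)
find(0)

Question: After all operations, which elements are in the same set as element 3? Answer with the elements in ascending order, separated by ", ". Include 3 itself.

Step 1: find(6) -> no change; set of 6 is {6}
Step 2: union(6, 9) -> merged; set of 6 now {6, 9}
Step 3: find(6) -> no change; set of 6 is {6, 9}
Step 4: find(5) -> no change; set of 5 is {5}
Step 5: find(9) -> no change; set of 9 is {6, 9}
Step 6: find(5) -> no change; set of 5 is {5}
Step 7: union(3, 4) -> merged; set of 3 now {3, 4}
Step 8: union(5, 7) -> merged; set of 5 now {5, 7}
Step 9: union(3, 7) -> merged; set of 3 now {3, 4, 5, 7}
Step 10: find(2) -> no change; set of 2 is {2}
Step 11: find(7) -> no change; set of 7 is {3, 4, 5, 7}
Step 12: union(1, 0) -> merged; set of 1 now {0, 1}
Step 13: union(5, 3) -> already same set; set of 5 now {3, 4, 5, 7}
Step 14: find(9) -> no change; set of 9 is {6, 9}
Step 15: union(0, 9) -> merged; set of 0 now {0, 1, 6, 9}
Step 16: union(0, 8) -> merged; set of 0 now {0, 1, 6, 8, 9}
Step 17: union(8, 9) -> already same set; set of 8 now {0, 1, 6, 8, 9}
Step 18: find(2) -> no change; set of 2 is {2}
Step 19: find(0) -> no change; set of 0 is {0, 1, 6, 8, 9}
Component of 3: {3, 4, 5, 7}

Answer: 3, 4, 5, 7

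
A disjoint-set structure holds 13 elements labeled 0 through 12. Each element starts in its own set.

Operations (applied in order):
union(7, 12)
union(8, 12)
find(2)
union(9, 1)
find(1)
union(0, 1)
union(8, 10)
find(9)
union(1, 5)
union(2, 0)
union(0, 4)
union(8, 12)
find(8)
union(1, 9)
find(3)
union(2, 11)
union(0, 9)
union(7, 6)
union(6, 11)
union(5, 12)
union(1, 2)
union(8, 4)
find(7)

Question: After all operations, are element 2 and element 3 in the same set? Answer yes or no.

Answer: no

Derivation:
Step 1: union(7, 12) -> merged; set of 7 now {7, 12}
Step 2: union(8, 12) -> merged; set of 8 now {7, 8, 12}
Step 3: find(2) -> no change; set of 2 is {2}
Step 4: union(9, 1) -> merged; set of 9 now {1, 9}
Step 5: find(1) -> no change; set of 1 is {1, 9}
Step 6: union(0, 1) -> merged; set of 0 now {0, 1, 9}
Step 7: union(8, 10) -> merged; set of 8 now {7, 8, 10, 12}
Step 8: find(9) -> no change; set of 9 is {0, 1, 9}
Step 9: union(1, 5) -> merged; set of 1 now {0, 1, 5, 9}
Step 10: union(2, 0) -> merged; set of 2 now {0, 1, 2, 5, 9}
Step 11: union(0, 4) -> merged; set of 0 now {0, 1, 2, 4, 5, 9}
Step 12: union(8, 12) -> already same set; set of 8 now {7, 8, 10, 12}
Step 13: find(8) -> no change; set of 8 is {7, 8, 10, 12}
Step 14: union(1, 9) -> already same set; set of 1 now {0, 1, 2, 4, 5, 9}
Step 15: find(3) -> no change; set of 3 is {3}
Step 16: union(2, 11) -> merged; set of 2 now {0, 1, 2, 4, 5, 9, 11}
Step 17: union(0, 9) -> already same set; set of 0 now {0, 1, 2, 4, 5, 9, 11}
Step 18: union(7, 6) -> merged; set of 7 now {6, 7, 8, 10, 12}
Step 19: union(6, 11) -> merged; set of 6 now {0, 1, 2, 4, 5, 6, 7, 8, 9, 10, 11, 12}
Step 20: union(5, 12) -> already same set; set of 5 now {0, 1, 2, 4, 5, 6, 7, 8, 9, 10, 11, 12}
Step 21: union(1, 2) -> already same set; set of 1 now {0, 1, 2, 4, 5, 6, 7, 8, 9, 10, 11, 12}
Step 22: union(8, 4) -> already same set; set of 8 now {0, 1, 2, 4, 5, 6, 7, 8, 9, 10, 11, 12}
Step 23: find(7) -> no change; set of 7 is {0, 1, 2, 4, 5, 6, 7, 8, 9, 10, 11, 12}
Set of 2: {0, 1, 2, 4, 5, 6, 7, 8, 9, 10, 11, 12}; 3 is not a member.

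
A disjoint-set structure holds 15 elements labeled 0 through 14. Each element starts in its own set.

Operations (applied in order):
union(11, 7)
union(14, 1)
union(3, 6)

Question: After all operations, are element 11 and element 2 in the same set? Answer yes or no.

Step 1: union(11, 7) -> merged; set of 11 now {7, 11}
Step 2: union(14, 1) -> merged; set of 14 now {1, 14}
Step 3: union(3, 6) -> merged; set of 3 now {3, 6}
Set of 11: {7, 11}; 2 is not a member.

Answer: no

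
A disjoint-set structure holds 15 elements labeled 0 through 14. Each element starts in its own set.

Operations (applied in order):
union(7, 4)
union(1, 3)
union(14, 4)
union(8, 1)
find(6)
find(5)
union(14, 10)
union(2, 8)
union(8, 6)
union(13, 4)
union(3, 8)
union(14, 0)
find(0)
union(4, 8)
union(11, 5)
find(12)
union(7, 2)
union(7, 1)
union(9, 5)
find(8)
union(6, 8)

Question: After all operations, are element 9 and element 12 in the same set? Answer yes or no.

Answer: no

Derivation:
Step 1: union(7, 4) -> merged; set of 7 now {4, 7}
Step 2: union(1, 3) -> merged; set of 1 now {1, 3}
Step 3: union(14, 4) -> merged; set of 14 now {4, 7, 14}
Step 4: union(8, 1) -> merged; set of 8 now {1, 3, 8}
Step 5: find(6) -> no change; set of 6 is {6}
Step 6: find(5) -> no change; set of 5 is {5}
Step 7: union(14, 10) -> merged; set of 14 now {4, 7, 10, 14}
Step 8: union(2, 8) -> merged; set of 2 now {1, 2, 3, 8}
Step 9: union(8, 6) -> merged; set of 8 now {1, 2, 3, 6, 8}
Step 10: union(13, 4) -> merged; set of 13 now {4, 7, 10, 13, 14}
Step 11: union(3, 8) -> already same set; set of 3 now {1, 2, 3, 6, 8}
Step 12: union(14, 0) -> merged; set of 14 now {0, 4, 7, 10, 13, 14}
Step 13: find(0) -> no change; set of 0 is {0, 4, 7, 10, 13, 14}
Step 14: union(4, 8) -> merged; set of 4 now {0, 1, 2, 3, 4, 6, 7, 8, 10, 13, 14}
Step 15: union(11, 5) -> merged; set of 11 now {5, 11}
Step 16: find(12) -> no change; set of 12 is {12}
Step 17: union(7, 2) -> already same set; set of 7 now {0, 1, 2, 3, 4, 6, 7, 8, 10, 13, 14}
Step 18: union(7, 1) -> already same set; set of 7 now {0, 1, 2, 3, 4, 6, 7, 8, 10, 13, 14}
Step 19: union(9, 5) -> merged; set of 9 now {5, 9, 11}
Step 20: find(8) -> no change; set of 8 is {0, 1, 2, 3, 4, 6, 7, 8, 10, 13, 14}
Step 21: union(6, 8) -> already same set; set of 6 now {0, 1, 2, 3, 4, 6, 7, 8, 10, 13, 14}
Set of 9: {5, 9, 11}; 12 is not a member.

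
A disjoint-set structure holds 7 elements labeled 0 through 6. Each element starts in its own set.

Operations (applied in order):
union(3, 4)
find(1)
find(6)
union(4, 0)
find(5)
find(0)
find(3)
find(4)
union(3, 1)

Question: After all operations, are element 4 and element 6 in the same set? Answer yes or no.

Step 1: union(3, 4) -> merged; set of 3 now {3, 4}
Step 2: find(1) -> no change; set of 1 is {1}
Step 3: find(6) -> no change; set of 6 is {6}
Step 4: union(4, 0) -> merged; set of 4 now {0, 3, 4}
Step 5: find(5) -> no change; set of 5 is {5}
Step 6: find(0) -> no change; set of 0 is {0, 3, 4}
Step 7: find(3) -> no change; set of 3 is {0, 3, 4}
Step 8: find(4) -> no change; set of 4 is {0, 3, 4}
Step 9: union(3, 1) -> merged; set of 3 now {0, 1, 3, 4}
Set of 4: {0, 1, 3, 4}; 6 is not a member.

Answer: no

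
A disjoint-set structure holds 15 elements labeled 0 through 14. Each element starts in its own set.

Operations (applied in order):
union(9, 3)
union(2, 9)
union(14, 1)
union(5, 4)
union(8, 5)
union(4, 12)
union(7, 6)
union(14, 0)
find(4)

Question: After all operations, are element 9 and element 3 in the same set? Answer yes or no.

Step 1: union(9, 3) -> merged; set of 9 now {3, 9}
Step 2: union(2, 9) -> merged; set of 2 now {2, 3, 9}
Step 3: union(14, 1) -> merged; set of 14 now {1, 14}
Step 4: union(5, 4) -> merged; set of 5 now {4, 5}
Step 5: union(8, 5) -> merged; set of 8 now {4, 5, 8}
Step 6: union(4, 12) -> merged; set of 4 now {4, 5, 8, 12}
Step 7: union(7, 6) -> merged; set of 7 now {6, 7}
Step 8: union(14, 0) -> merged; set of 14 now {0, 1, 14}
Step 9: find(4) -> no change; set of 4 is {4, 5, 8, 12}
Set of 9: {2, 3, 9}; 3 is a member.

Answer: yes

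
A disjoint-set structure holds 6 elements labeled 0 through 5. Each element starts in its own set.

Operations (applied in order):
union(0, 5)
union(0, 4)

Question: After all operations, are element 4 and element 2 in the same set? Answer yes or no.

Answer: no

Derivation:
Step 1: union(0, 5) -> merged; set of 0 now {0, 5}
Step 2: union(0, 4) -> merged; set of 0 now {0, 4, 5}
Set of 4: {0, 4, 5}; 2 is not a member.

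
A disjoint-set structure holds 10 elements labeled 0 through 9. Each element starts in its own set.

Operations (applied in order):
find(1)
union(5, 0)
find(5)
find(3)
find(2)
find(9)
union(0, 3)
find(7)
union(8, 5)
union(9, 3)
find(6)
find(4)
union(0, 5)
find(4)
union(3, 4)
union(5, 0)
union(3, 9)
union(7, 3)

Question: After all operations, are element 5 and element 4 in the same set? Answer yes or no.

Step 1: find(1) -> no change; set of 1 is {1}
Step 2: union(5, 0) -> merged; set of 5 now {0, 5}
Step 3: find(5) -> no change; set of 5 is {0, 5}
Step 4: find(3) -> no change; set of 3 is {3}
Step 5: find(2) -> no change; set of 2 is {2}
Step 6: find(9) -> no change; set of 9 is {9}
Step 7: union(0, 3) -> merged; set of 0 now {0, 3, 5}
Step 8: find(7) -> no change; set of 7 is {7}
Step 9: union(8, 5) -> merged; set of 8 now {0, 3, 5, 8}
Step 10: union(9, 3) -> merged; set of 9 now {0, 3, 5, 8, 9}
Step 11: find(6) -> no change; set of 6 is {6}
Step 12: find(4) -> no change; set of 4 is {4}
Step 13: union(0, 5) -> already same set; set of 0 now {0, 3, 5, 8, 9}
Step 14: find(4) -> no change; set of 4 is {4}
Step 15: union(3, 4) -> merged; set of 3 now {0, 3, 4, 5, 8, 9}
Step 16: union(5, 0) -> already same set; set of 5 now {0, 3, 4, 5, 8, 9}
Step 17: union(3, 9) -> already same set; set of 3 now {0, 3, 4, 5, 8, 9}
Step 18: union(7, 3) -> merged; set of 7 now {0, 3, 4, 5, 7, 8, 9}
Set of 5: {0, 3, 4, 5, 7, 8, 9}; 4 is a member.

Answer: yes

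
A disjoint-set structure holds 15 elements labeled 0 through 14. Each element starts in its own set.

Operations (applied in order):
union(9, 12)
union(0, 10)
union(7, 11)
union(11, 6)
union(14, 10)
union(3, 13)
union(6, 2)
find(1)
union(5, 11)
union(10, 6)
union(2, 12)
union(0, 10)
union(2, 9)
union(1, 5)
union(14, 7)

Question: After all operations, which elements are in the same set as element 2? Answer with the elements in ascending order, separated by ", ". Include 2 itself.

Answer: 0, 1, 2, 5, 6, 7, 9, 10, 11, 12, 14

Derivation:
Step 1: union(9, 12) -> merged; set of 9 now {9, 12}
Step 2: union(0, 10) -> merged; set of 0 now {0, 10}
Step 3: union(7, 11) -> merged; set of 7 now {7, 11}
Step 4: union(11, 6) -> merged; set of 11 now {6, 7, 11}
Step 5: union(14, 10) -> merged; set of 14 now {0, 10, 14}
Step 6: union(3, 13) -> merged; set of 3 now {3, 13}
Step 7: union(6, 2) -> merged; set of 6 now {2, 6, 7, 11}
Step 8: find(1) -> no change; set of 1 is {1}
Step 9: union(5, 11) -> merged; set of 5 now {2, 5, 6, 7, 11}
Step 10: union(10, 6) -> merged; set of 10 now {0, 2, 5, 6, 7, 10, 11, 14}
Step 11: union(2, 12) -> merged; set of 2 now {0, 2, 5, 6, 7, 9, 10, 11, 12, 14}
Step 12: union(0, 10) -> already same set; set of 0 now {0, 2, 5, 6, 7, 9, 10, 11, 12, 14}
Step 13: union(2, 9) -> already same set; set of 2 now {0, 2, 5, 6, 7, 9, 10, 11, 12, 14}
Step 14: union(1, 5) -> merged; set of 1 now {0, 1, 2, 5, 6, 7, 9, 10, 11, 12, 14}
Step 15: union(14, 7) -> already same set; set of 14 now {0, 1, 2, 5, 6, 7, 9, 10, 11, 12, 14}
Component of 2: {0, 1, 2, 5, 6, 7, 9, 10, 11, 12, 14}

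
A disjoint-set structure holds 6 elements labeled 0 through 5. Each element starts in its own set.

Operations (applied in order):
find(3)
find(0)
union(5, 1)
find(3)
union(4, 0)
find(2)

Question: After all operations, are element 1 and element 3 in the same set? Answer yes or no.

Step 1: find(3) -> no change; set of 3 is {3}
Step 2: find(0) -> no change; set of 0 is {0}
Step 3: union(5, 1) -> merged; set of 5 now {1, 5}
Step 4: find(3) -> no change; set of 3 is {3}
Step 5: union(4, 0) -> merged; set of 4 now {0, 4}
Step 6: find(2) -> no change; set of 2 is {2}
Set of 1: {1, 5}; 3 is not a member.

Answer: no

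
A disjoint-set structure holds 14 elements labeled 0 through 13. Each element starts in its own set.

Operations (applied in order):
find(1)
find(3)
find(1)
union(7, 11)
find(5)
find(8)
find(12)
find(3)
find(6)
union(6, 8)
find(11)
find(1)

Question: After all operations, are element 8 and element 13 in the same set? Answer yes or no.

Answer: no

Derivation:
Step 1: find(1) -> no change; set of 1 is {1}
Step 2: find(3) -> no change; set of 3 is {3}
Step 3: find(1) -> no change; set of 1 is {1}
Step 4: union(7, 11) -> merged; set of 7 now {7, 11}
Step 5: find(5) -> no change; set of 5 is {5}
Step 6: find(8) -> no change; set of 8 is {8}
Step 7: find(12) -> no change; set of 12 is {12}
Step 8: find(3) -> no change; set of 3 is {3}
Step 9: find(6) -> no change; set of 6 is {6}
Step 10: union(6, 8) -> merged; set of 6 now {6, 8}
Step 11: find(11) -> no change; set of 11 is {7, 11}
Step 12: find(1) -> no change; set of 1 is {1}
Set of 8: {6, 8}; 13 is not a member.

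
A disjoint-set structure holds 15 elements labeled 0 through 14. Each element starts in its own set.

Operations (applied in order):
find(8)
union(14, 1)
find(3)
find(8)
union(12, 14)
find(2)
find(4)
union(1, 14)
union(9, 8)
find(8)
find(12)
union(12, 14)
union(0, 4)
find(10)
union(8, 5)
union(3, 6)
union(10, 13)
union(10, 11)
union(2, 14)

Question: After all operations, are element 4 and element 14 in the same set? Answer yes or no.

Step 1: find(8) -> no change; set of 8 is {8}
Step 2: union(14, 1) -> merged; set of 14 now {1, 14}
Step 3: find(3) -> no change; set of 3 is {3}
Step 4: find(8) -> no change; set of 8 is {8}
Step 5: union(12, 14) -> merged; set of 12 now {1, 12, 14}
Step 6: find(2) -> no change; set of 2 is {2}
Step 7: find(4) -> no change; set of 4 is {4}
Step 8: union(1, 14) -> already same set; set of 1 now {1, 12, 14}
Step 9: union(9, 8) -> merged; set of 9 now {8, 9}
Step 10: find(8) -> no change; set of 8 is {8, 9}
Step 11: find(12) -> no change; set of 12 is {1, 12, 14}
Step 12: union(12, 14) -> already same set; set of 12 now {1, 12, 14}
Step 13: union(0, 4) -> merged; set of 0 now {0, 4}
Step 14: find(10) -> no change; set of 10 is {10}
Step 15: union(8, 5) -> merged; set of 8 now {5, 8, 9}
Step 16: union(3, 6) -> merged; set of 3 now {3, 6}
Step 17: union(10, 13) -> merged; set of 10 now {10, 13}
Step 18: union(10, 11) -> merged; set of 10 now {10, 11, 13}
Step 19: union(2, 14) -> merged; set of 2 now {1, 2, 12, 14}
Set of 4: {0, 4}; 14 is not a member.

Answer: no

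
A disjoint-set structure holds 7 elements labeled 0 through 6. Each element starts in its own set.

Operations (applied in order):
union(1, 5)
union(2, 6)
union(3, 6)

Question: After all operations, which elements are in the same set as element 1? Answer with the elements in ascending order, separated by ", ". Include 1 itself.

Step 1: union(1, 5) -> merged; set of 1 now {1, 5}
Step 2: union(2, 6) -> merged; set of 2 now {2, 6}
Step 3: union(3, 6) -> merged; set of 3 now {2, 3, 6}
Component of 1: {1, 5}

Answer: 1, 5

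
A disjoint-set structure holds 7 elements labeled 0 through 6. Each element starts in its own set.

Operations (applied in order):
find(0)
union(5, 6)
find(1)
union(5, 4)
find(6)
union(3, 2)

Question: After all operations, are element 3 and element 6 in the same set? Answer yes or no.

Step 1: find(0) -> no change; set of 0 is {0}
Step 2: union(5, 6) -> merged; set of 5 now {5, 6}
Step 3: find(1) -> no change; set of 1 is {1}
Step 4: union(5, 4) -> merged; set of 5 now {4, 5, 6}
Step 5: find(6) -> no change; set of 6 is {4, 5, 6}
Step 6: union(3, 2) -> merged; set of 3 now {2, 3}
Set of 3: {2, 3}; 6 is not a member.

Answer: no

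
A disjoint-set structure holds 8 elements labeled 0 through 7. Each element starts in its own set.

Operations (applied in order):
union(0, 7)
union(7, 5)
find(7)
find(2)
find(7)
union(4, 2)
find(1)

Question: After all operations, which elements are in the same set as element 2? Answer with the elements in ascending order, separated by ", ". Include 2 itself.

Step 1: union(0, 7) -> merged; set of 0 now {0, 7}
Step 2: union(7, 5) -> merged; set of 7 now {0, 5, 7}
Step 3: find(7) -> no change; set of 7 is {0, 5, 7}
Step 4: find(2) -> no change; set of 2 is {2}
Step 5: find(7) -> no change; set of 7 is {0, 5, 7}
Step 6: union(4, 2) -> merged; set of 4 now {2, 4}
Step 7: find(1) -> no change; set of 1 is {1}
Component of 2: {2, 4}

Answer: 2, 4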